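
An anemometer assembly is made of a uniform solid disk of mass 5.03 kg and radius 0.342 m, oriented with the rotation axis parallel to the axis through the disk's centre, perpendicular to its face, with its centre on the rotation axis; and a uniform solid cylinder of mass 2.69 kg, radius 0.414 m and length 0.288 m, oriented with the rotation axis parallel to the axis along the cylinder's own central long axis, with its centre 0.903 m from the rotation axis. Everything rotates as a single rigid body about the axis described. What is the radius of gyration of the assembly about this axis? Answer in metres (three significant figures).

Solid disk: I_cm = (1/2)MR² = (1/2)(5.03)(0.342)² = 0.29416 kg m^2; axis through the centre, so I = 0.29416 kg m^2.
Solid cylinder: I_cm = (1/2)MR² = (1/2)(2.69)(0.414)² = 0.23053 kg m^2; centre at d = 0.903 m, so the parallel axis theorem gives I = 0.23053 + (2.69)(0.903)² = 2.424 kg m^2.
Total I = 2.7181 kg m^2; total mass M = 7.72 kg.
k = √(I/M) = √(2.7181/7.72) = 0.59337 m.

0.593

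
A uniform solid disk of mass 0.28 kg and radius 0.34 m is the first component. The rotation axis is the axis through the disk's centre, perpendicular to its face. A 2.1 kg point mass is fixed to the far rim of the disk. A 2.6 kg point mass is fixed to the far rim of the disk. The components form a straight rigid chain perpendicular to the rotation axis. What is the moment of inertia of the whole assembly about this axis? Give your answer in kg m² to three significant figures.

0.560

Solid disk: I_cm = (1/2)MR² = (1/2)(0.28)(0.34)² = 0.016184 kg m²; axis through the centre, so I = 0.016184 kg m².
Point mass: I_cm = 0; centre at d = 0.34 m, so the parallel axis theorem gives I = 0 + (2.1)(0.34)² = 0.24276 kg m².
Point mass: I_cm = 0; centre at d = 0.34 m, so the parallel axis theorem gives I = 0 + (2.6)(0.34)² = 0.30056 kg m².
Total I = 0.016184 + 0.24276 + 0.30056 = 0.5595 kg m².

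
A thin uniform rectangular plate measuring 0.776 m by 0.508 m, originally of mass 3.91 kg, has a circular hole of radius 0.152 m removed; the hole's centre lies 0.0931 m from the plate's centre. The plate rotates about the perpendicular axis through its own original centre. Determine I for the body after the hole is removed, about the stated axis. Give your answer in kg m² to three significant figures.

Unpierced body about its centre: I₀ = (1/12)M(a²+b²) = (1/12)(3.91)[(0.776)² + (0.508)²] = 0.28029 kg m².
The removed disk has mass m = M·πr²/(ab) = (3.91)·π(0.152)²/(0.776·0.508) = 0.71993 kg (same uniform areal density).
Its moment of inertia about the rotation axis (parallel-axis theorem): I_hole = (1/2)mr² + md² = (1/2)(0.71993)(0.152)² + (0.71993)(0.0931)² = 0.014557 kg m².
Treating the hole as negative mass, I = I₀ − I_hole = 0.28029 − 0.014557 = 0.26574 kg m².

0.266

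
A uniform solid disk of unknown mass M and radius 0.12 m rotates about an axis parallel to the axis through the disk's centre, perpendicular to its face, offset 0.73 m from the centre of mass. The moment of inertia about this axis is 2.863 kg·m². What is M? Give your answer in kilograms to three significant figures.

I = I_cm + Md² = (1/2)MR² + Md² = M·[0.5·(0.12)² + (0.73)²] = M·0.5401.
So M = 2.863 / 0.5401 = 5.3009 kg.

5.30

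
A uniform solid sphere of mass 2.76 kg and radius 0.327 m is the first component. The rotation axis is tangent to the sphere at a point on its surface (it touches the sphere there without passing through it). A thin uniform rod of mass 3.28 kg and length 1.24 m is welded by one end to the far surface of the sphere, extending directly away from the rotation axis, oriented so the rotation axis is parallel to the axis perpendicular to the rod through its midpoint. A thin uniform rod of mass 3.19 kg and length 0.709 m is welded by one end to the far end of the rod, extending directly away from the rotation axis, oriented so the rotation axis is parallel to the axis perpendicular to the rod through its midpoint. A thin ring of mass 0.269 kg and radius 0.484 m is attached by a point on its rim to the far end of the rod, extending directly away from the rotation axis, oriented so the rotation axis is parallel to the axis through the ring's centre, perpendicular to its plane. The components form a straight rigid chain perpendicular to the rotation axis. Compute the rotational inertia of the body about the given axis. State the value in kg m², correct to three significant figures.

Solid sphere: I_cm = (2/5)MR² = (2/5)(2.76)(0.327)² = 0.11805 kg m²; centre at d = 0.327 m, so I = I_cm + Md² gives I = 0.11805 + (2.76)(0.327)² = 0.41317 kg m².
Thin rod: I_cm = (1/12)ML² = (1/12)(3.28)(1.24)² = 0.42028 kg m²; centre at d = 0.327 + 0.327 + 0.62 = 1.274 m, so I = I_cm + Md² gives I = 0.42028 + (3.28)(1.274)² = 5.744 kg m².
Thin rod: I_cm = (1/12)ML² = (1/12)(3.19)(0.709)² = 0.13363 kg m²; centre at d = 0.327 + 0.327 + 0.62 + 0.62 + 0.3545 = 2.2485 m, so I = I_cm + Md² gives I = 0.13363 + (3.19)(2.2485)² = 16.261 kg m².
Thin ring: I_cm = MR² = (0.269)(0.484)² = 0.063015 kg m²; centre at d = 0.327 + 0.327 + 0.62 + 0.62 + 0.3545 + 0.3545 + 0.484 = 3.087 m, so I = I_cm + Md² gives I = 0.063015 + (0.269)(3.087)² = 2.6265 kg m².
Total I = 0.41317 + 5.744 + 16.261 + 2.6265 = 25.045 kg m².

25.0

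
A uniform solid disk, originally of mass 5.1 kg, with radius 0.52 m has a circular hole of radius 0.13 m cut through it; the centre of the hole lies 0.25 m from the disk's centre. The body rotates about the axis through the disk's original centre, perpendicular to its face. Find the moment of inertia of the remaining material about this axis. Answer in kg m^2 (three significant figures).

0.667

Unpierced body about its centre: I₀ = (1/2)MR² = (1/2)(5.1)(0.52)² = 0.68952 kg m^2.
The removed disk has mass m = M·(r/R)² = (5.1)(0.13/0.52)² = 0.31875 kg (same uniform areal density).
Its moment of inertia about the rotation axis (parallel-axis theorem): I_hole = (1/2)mr² + md² = (1/2)(0.31875)(0.13)² + (0.31875)(0.25)² = 0.022615 kg m^2.
Treating the hole as negative mass, I = I₀ − I_hole = 0.68952 − 0.022615 = 0.6669 kg m^2.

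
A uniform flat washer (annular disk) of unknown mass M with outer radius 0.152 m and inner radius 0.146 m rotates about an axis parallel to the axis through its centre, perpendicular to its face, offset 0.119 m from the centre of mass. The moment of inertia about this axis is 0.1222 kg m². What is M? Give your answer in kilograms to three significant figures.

3.36

I = I_cm + Md² = (1/2)M(R²+r²) + Md² = M·[0.5·[(0.152)² + (0.146)²] + (0.119)²] = M·0.036371.
So M = 0.1222 / 0.036371 = 3.3598 kg.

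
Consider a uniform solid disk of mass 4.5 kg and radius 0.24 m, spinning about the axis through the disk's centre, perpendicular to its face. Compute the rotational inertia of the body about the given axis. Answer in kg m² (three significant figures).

I_cm = (1/2)MR² = (1/2)(4.5)(0.24)² = 0.1296 kg m²; axis through the centre, so I = 0.1296 kg m².

0.130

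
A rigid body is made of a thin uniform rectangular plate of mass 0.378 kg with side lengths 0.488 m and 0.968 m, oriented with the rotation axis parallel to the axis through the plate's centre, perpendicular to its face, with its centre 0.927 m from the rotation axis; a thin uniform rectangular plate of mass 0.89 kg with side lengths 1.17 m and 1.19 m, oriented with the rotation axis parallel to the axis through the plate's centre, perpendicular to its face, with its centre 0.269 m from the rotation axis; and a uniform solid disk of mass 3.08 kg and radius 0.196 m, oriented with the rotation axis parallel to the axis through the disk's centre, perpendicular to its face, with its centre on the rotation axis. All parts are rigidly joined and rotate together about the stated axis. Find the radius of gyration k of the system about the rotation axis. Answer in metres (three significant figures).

Rectangular plate: I_cm = (1/12)M(a²+b²) = (1/12)(0.378)[(0.488)² + (0.968)²] = 0.037018 kg·m²; centre at d = 0.927 m, so I = I_cm + Md² gives I = 0.037018 + (0.378)(0.927)² = 0.36184 kg·m².
Rectangular plate: I_cm = (1/12)M(a²+b²) = (1/12)(0.89)[(1.17)² + (1.19)²] = 0.20655 kg·m²; centre at d = 0.269 m, so I = I_cm + Md² gives I = 0.20655 + (0.89)(0.269)² = 0.27096 kg·m².
Solid disk: I_cm = (1/2)MR² = (1/2)(3.08)(0.196)² = 0.059161 kg·m²; axis through the centre, so I = 0.059161 kg·m².
Total I = 0.69196 kg·m²; total mass M = 4.348 kg.
k = √(I/M) = √(0.69196/4.348) = 0.39893 m.

0.399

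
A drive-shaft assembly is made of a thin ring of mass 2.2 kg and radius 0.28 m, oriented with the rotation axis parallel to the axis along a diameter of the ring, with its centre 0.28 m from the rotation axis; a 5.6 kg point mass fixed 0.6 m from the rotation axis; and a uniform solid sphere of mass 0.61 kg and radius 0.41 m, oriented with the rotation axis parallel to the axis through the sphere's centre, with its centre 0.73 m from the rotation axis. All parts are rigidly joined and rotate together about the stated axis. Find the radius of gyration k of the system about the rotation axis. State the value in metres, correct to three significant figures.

Thin ring: I_cm = (1/2)MR² = (1/2)(2.2)(0.28)² = 0.08624 kg m²; centre at d = 0.28 m, so I = I_cm + Md² gives I = 0.08624 + (2.2)(0.28)² = 0.25872 kg m².
Point mass: I_cm = 0; centre at d = 0.6 m, so I = I_cm + Md² gives I = 0 + (5.6)(0.6)² = 2.016 kg m².
Solid sphere: I_cm = (2/5)MR² = (2/5)(0.61)(0.41)² = 0.041016 kg m²; centre at d = 0.73 m, so I = I_cm + Md² gives I = 0.041016 + (0.61)(0.73)² = 0.36609 kg m².
Total I = 2.6408 kg m²; total mass M = 8.41 kg.
k = √(I/M) = √(2.6408/8.41) = 0.56036 m.

0.560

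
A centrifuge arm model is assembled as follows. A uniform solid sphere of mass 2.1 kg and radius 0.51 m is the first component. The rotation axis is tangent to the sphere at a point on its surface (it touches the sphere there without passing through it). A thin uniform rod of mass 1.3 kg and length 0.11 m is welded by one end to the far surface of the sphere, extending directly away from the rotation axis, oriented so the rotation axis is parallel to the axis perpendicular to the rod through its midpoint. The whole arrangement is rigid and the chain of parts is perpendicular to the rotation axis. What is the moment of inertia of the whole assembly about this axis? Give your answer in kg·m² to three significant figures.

Solid sphere: I_cm = (2/5)MR² = (2/5)(2.1)(0.51)² = 0.21848 kg·m²; centre at d = 0.51 m, so I = I_cm + Md² gives I = 0.21848 + (2.1)(0.51)² = 0.76469 kg·m².
Thin rod: I_cm = (1/12)ML² = (1/12)(1.3)(0.11)² = 0.0013108 kg·m²; centre at d = 0.51 + 0.51 + 0.055 = 1.075 m, so I = I_cm + Md² gives I = 0.0013108 + (1.3)(1.075)² = 1.5036 kg·m².
Total I = 0.76469 + 1.5036 = 2.2683 kg·m².

2.27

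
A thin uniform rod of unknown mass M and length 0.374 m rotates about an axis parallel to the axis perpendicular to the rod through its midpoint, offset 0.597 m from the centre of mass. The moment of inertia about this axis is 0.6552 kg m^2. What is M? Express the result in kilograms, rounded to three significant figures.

I = I_cm + Md² = (1/12)ML² + Md² = M·[0.0833333·(0.374)² + (0.597)²] = M·0.36807.
So M = 0.6552 / 0.36807 = 1.7801 kg.

1.78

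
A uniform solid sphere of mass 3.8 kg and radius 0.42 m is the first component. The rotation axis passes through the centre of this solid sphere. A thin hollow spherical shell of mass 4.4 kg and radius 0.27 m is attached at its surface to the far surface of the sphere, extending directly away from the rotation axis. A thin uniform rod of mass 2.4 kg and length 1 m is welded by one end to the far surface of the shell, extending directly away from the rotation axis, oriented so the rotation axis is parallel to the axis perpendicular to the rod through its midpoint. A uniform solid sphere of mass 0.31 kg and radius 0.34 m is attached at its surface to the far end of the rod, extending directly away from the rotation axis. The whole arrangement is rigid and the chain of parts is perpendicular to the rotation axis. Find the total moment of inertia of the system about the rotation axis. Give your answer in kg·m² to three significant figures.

9.55

Solid sphere: I_cm = (2/5)MR² = (2/5)(3.8)(0.42)² = 0.26813 kg·m²; axis through the centre, so I = 0.26813 kg·m².
Spherical shell: I_cm = (2/3)MR² = (2/3)(4.4)(0.27)² = 0.21384 kg·m²; centre at d = 0.42 + 0.27 = 0.69 m, so I = I_cm + Md² gives I = 0.21384 + (4.4)(0.69)² = 2.3087 kg·m².
Thin rod: I_cm = (1/12)ML² = (1/12)(2.4)(1)² = 0.2 kg·m²; centre at d = 0.42 + 0.27 + 0.27 + 0.5 = 1.46 m, so I = I_cm + Md² gives I = 0.2 + (2.4)(1.46)² = 5.3158 kg·m².
Solid sphere: I_cm = (2/5)MR² = (2/5)(0.31)(0.34)² = 0.014334 kg·m²; centre at d = 0.42 + 0.27 + 0.27 + 0.5 + 0.5 + 0.34 = 2.3 m, so I = I_cm + Md² gives I = 0.014334 + (0.31)(2.3)² = 1.6542 kg·m².
Total I = 0.26813 + 2.3087 + 5.3158 + 1.6542 = 9.5469 kg·m².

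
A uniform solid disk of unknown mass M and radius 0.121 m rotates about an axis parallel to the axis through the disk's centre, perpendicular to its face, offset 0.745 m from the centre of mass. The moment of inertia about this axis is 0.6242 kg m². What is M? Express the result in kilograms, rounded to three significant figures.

I = I_cm + Md² = (1/2)MR² + Md² = M·[0.5·(0.121)² + (0.745)²] = M·0.56235.
So M = 0.6242 / 0.56235 = 1.11 kg.

1.11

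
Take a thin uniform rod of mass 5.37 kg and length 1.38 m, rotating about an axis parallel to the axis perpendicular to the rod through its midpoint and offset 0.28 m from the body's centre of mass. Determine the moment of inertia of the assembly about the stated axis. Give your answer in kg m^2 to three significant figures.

1.27

I_cm = (1/12)ML² = (1/12)(5.37)(1.38)² = 0.85222 kg m^2; centre at d = 0.28 m, so I = I_cm + Md² gives I = 0.85222 + (5.37)(0.28)² = 1.2732 kg m^2.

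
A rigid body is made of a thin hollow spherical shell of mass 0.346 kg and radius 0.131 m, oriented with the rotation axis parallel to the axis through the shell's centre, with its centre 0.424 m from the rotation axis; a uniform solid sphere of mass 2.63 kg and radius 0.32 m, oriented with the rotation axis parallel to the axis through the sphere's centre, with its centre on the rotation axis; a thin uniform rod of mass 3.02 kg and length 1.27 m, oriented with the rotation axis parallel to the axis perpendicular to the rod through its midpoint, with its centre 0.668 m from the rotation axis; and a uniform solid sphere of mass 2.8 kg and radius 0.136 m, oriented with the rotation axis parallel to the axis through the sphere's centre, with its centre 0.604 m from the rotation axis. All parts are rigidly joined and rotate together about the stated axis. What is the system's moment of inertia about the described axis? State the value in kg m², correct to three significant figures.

Spherical shell: I_cm = (2/3)MR² = (2/3)(0.346)(0.131)² = 0.0039585 kg m²; centre at d = 0.424 m, so the parallel axis theorem gives I = 0.0039585 + (0.346)(0.424)² = 0.066161 kg m².
Solid sphere: I_cm = (2/5)MR² = (2/5)(2.63)(0.32)² = 0.10772 kg m²; axis through the centre, so I = 0.10772 kg m².
Thin rod: I_cm = (1/12)ML² = (1/12)(3.02)(1.27)² = 0.40591 kg m²; centre at d = 0.668 m, so the parallel axis theorem gives I = 0.40591 + (3.02)(0.668)² = 1.7535 kg m².
Solid sphere: I_cm = (2/5)MR² = (2/5)(2.8)(0.136)² = 0.020716 kg m²; centre at d = 0.604 m, so the parallel axis theorem gives I = 0.020716 + (2.8)(0.604)² = 1.0422 kg m².
Total I = 0.066161 + 0.10772 + 1.7535 + 1.0422 = 2.9696 kg m².

2.97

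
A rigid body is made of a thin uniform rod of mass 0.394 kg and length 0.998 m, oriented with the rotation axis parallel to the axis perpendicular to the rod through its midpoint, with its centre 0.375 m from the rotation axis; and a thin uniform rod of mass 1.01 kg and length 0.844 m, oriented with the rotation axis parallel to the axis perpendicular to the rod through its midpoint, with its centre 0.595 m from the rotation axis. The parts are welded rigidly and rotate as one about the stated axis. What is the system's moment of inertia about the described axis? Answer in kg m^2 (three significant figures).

0.506

Thin rod: I_cm = (1/12)ML² = (1/12)(0.394)(0.998)² = 0.032702 kg m^2; centre at d = 0.375 m, so the parallel axis theorem gives I = 0.032702 + (0.394)(0.375)² = 0.088108 kg m^2.
Thin rod: I_cm = (1/12)ML² = (1/12)(1.01)(0.844)² = 0.059955 kg m^2; centre at d = 0.595 m, so the parallel axis theorem gives I = 0.059955 + (1.01)(0.595)² = 0.41752 kg m^2.
Total I = 0.088108 + 0.41752 = 0.50563 kg m^2.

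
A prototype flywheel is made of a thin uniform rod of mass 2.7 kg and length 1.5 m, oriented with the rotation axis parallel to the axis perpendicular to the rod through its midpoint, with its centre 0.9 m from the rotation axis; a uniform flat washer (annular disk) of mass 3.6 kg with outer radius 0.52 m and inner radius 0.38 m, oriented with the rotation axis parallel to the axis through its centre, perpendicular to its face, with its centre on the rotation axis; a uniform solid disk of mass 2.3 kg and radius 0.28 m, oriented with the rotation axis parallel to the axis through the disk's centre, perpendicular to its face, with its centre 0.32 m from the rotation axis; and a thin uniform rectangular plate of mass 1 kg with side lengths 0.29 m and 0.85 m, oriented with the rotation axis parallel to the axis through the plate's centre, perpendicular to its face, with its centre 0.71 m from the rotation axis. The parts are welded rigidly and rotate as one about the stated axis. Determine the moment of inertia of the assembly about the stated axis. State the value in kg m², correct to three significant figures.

4.34

Thin rod: I_cm = (1/12)ML² = (1/12)(2.7)(1.5)² = 0.50625 kg m²; centre at d = 0.9 m, so the parallel axis theorem gives I = 0.50625 + (2.7)(0.9)² = 2.6933 kg m².
Annular disk: I_cm = (1/2)M(R²+r²) = (1/2)(3.6)[(0.52)² + (0.38)²] = 0.74664 kg m²; axis through the centre, so I = 0.74664 kg m².
Solid disk: I_cm = (1/2)MR² = (1/2)(2.3)(0.28)² = 0.09016 kg m²; centre at d = 0.32 m, so the parallel axis theorem gives I = 0.09016 + (2.3)(0.32)² = 0.32568 kg m².
Rectangular plate: I_cm = (1/12)M(a²+b²) = (1/12)(1)[(0.29)² + (0.85)²] = 0.067217 kg m²; centre at d = 0.71 m, so the parallel axis theorem gives I = 0.067217 + (1)(0.71)² = 0.57132 kg m².
Total I = 2.6933 + 0.74664 + 0.32568 + 0.57132 = 4.3369 kg m².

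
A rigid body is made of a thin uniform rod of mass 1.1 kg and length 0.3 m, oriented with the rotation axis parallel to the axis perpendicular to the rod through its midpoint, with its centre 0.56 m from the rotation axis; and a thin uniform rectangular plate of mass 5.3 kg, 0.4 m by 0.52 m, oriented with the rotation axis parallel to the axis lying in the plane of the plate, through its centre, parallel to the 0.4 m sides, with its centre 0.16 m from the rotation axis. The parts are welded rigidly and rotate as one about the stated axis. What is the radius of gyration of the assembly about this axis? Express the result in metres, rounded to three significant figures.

0.308

Thin rod: I_cm = (1/12)ML² = (1/12)(1.1)(0.3)² = 0.00825 kg m²; centre at d = 0.56 m, so I = I_cm + Md² gives I = 0.00825 + (1.1)(0.56)² = 0.35321 kg m².
Rectangular plate: I_cm = (1/12)Mb² = (1/12)(5.3)(0.52)² = 0.11943 kg m²; centre at d = 0.16 m, so I = I_cm + Md² gives I = 0.11943 + (5.3)(0.16)² = 0.25511 kg m².
Total I = 0.60832 kg m²; total mass M = 6.4 kg.
k = √(I/M) = √(0.60832/6.4) = 0.3083 m.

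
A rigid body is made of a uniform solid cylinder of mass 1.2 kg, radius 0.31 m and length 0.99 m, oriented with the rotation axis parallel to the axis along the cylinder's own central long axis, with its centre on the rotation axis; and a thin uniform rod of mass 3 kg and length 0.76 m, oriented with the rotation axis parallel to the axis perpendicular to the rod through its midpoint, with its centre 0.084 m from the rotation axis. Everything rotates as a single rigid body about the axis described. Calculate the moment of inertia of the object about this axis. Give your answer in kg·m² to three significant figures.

0.223

Solid cylinder: I_cm = (1/2)MR² = (1/2)(1.2)(0.31)² = 0.05766 kg·m²; axis through the centre, so I = 0.05766 kg·m².
Thin rod: I_cm = (1/12)ML² = (1/12)(3)(0.76)² = 0.1444 kg·m²; centre at d = 0.084 m, so the parallel axis theorem gives I = 0.1444 + (3)(0.084)² = 0.16557 kg·m².
Total I = 0.05766 + 0.16557 = 0.22323 kg·m².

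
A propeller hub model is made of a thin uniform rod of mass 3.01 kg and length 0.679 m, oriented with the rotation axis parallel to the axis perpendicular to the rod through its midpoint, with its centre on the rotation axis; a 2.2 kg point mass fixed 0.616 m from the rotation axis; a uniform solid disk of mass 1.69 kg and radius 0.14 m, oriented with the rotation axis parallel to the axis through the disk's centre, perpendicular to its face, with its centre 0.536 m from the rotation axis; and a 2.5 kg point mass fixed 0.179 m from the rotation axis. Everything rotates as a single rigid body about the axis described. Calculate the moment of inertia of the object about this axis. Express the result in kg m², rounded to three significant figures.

1.53

Thin rod: I_cm = (1/12)ML² = (1/12)(3.01)(0.679)² = 0.11564 kg m²; axis through the centre, so I = 0.11564 kg m².
Point mass: I_cm = 0; centre at d = 0.616 m, so I = I_cm + Md² gives I = 0 + (2.2)(0.616)² = 0.8348 kg m².
Solid disk: I_cm = (1/2)MR² = (1/2)(1.69)(0.14)² = 0.016562 kg m²; centre at d = 0.536 m, so I = I_cm + Md² gives I = 0.016562 + (1.69)(0.536)² = 0.50209 kg m².
Point mass: I_cm = 0; centre at d = 0.179 m, so I = I_cm + Md² gives I = 0 + (2.5)(0.179)² = 0.080102 kg m².
Total I = 0.11564 + 0.8348 + 0.50209 + 0.080102 = 1.5326 kg m².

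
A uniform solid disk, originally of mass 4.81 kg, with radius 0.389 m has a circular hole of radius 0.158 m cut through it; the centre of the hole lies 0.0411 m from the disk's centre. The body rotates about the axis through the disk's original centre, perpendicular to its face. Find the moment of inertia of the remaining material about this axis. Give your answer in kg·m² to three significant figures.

0.353

Unpierced body about its centre: I₀ = (1/2)MR² = (1/2)(4.81)(0.389)² = 0.36393 kg·m².
The removed disk has mass m = M·(r/R)² = (4.81)(0.158/0.389)² = 0.79352 kg (same uniform areal density).
Its moment of inertia about the rotation axis (parallel-axis theorem): I_hole = (1/2)mr² + md² = (1/2)(0.79352)(0.158)² + (0.79352)(0.0411)² = 0.011245 kg·m².
Treating the hole as negative mass, I = I₀ − I_hole = 0.36393 − 0.011245 = 0.35268 kg·m².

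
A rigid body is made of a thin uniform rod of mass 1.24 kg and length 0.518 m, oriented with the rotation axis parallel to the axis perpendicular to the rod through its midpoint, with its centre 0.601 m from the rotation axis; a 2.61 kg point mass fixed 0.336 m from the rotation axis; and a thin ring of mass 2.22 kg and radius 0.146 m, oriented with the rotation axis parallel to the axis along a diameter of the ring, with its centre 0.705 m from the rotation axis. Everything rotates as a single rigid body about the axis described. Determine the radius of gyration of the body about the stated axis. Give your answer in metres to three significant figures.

0.559

Thin rod: I_cm = (1/12)ML² = (1/12)(1.24)(0.518)² = 0.027727 kg m^2; centre at d = 0.601 m, so I = I_cm + Md² gives I = 0.027727 + (1.24)(0.601)² = 0.47562 kg m^2.
Point mass: I_cm = 0; centre at d = 0.336 m, so I = I_cm + Md² gives I = 0 + (2.61)(0.336)² = 0.29466 kg m^2.
Thin ring: I_cm = (1/2)MR² = (1/2)(2.22)(0.146)² = 0.023661 kg m^2; centre at d = 0.705 m, so I = I_cm + Md² gives I = 0.023661 + (2.22)(0.705)² = 1.1271 kg m^2.
Total I = 1.8973 kg m^2; total mass M = 6.07 kg.
k = √(I/M) = √(1.8973/6.07) = 0.55908 m.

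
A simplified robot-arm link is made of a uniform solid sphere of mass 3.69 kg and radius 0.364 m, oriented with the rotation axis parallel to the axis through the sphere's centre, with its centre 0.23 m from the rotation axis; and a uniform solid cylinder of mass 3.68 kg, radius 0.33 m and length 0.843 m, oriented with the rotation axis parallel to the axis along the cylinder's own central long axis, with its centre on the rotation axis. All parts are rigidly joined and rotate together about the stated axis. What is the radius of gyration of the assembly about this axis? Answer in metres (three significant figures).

0.283

Solid sphere: I_cm = (2/5)MR² = (2/5)(3.69)(0.364)² = 0.19556 kg m²; centre at d = 0.23 m, so I = I_cm + Md² gives I = 0.19556 + (3.69)(0.23)² = 0.39077 kg m².
Solid cylinder: I_cm = (1/2)MR² = (1/2)(3.68)(0.33)² = 0.20038 kg m²; axis through the centre, so I = 0.20038 kg m².
Total I = 0.59114 kg m²; total mass M = 7.37 kg.
k = √(I/M) = √(0.59114/7.37) = 0.28321 m.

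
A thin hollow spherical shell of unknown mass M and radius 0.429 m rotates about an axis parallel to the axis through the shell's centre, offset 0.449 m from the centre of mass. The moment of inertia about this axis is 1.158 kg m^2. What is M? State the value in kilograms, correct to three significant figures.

I = I_cm + Md² = (2/3)MR² + Md² = M·[0.666667·(0.429)² + (0.449)²] = M·0.32429.
So M = 1.158 / 0.32429 = 3.5708 kg.

3.57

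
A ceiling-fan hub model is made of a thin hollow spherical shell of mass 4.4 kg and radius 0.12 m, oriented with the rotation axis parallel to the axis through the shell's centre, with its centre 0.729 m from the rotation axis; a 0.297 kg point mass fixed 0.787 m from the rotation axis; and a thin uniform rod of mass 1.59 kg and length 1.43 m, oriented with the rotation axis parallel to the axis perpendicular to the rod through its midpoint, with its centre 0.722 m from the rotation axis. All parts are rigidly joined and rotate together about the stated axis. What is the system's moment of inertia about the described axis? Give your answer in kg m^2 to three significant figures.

3.66

Spherical shell: I_cm = (2/3)MR² = (2/3)(4.4)(0.12)² = 0.04224 kg m^2; centre at d = 0.729 m, so the parallel axis theorem gives I = 0.04224 + (4.4)(0.729)² = 2.3806 kg m^2.
Point mass: I_cm = 0; centre at d = 0.787 m, so the parallel axis theorem gives I = 0 + (0.297)(0.787)² = 0.18395 kg m^2.
Thin rod: I_cm = (1/12)ML² = (1/12)(1.59)(1.43)² = 0.27095 kg m^2; centre at d = 0.722 m, so the parallel axis theorem gives I = 0.27095 + (1.59)(0.722)² = 1.0998 kg m^2.
Total I = 2.3806 + 0.18395 + 1.0998 = 3.6643 kg m^2.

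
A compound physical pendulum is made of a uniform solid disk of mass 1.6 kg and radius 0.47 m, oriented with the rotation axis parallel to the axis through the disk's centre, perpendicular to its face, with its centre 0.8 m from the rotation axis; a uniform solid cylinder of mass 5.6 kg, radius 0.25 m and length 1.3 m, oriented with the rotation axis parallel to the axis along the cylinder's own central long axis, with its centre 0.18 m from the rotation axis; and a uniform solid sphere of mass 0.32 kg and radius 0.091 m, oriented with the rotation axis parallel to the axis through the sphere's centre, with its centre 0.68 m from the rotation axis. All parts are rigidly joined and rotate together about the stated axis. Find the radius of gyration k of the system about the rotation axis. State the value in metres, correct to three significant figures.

Solid disk: I_cm = (1/2)MR² = (1/2)(1.6)(0.47)² = 0.17672 kg·m²; centre at d = 0.8 m, so I = I_cm + Md² gives I = 0.17672 + (1.6)(0.8)² = 1.2007 kg·m².
Solid cylinder: I_cm = (1/2)MR² = (1/2)(5.6)(0.25)² = 0.175 kg·m²; centre at d = 0.18 m, so I = I_cm + Md² gives I = 0.175 + (5.6)(0.18)² = 0.35644 kg·m².
Solid sphere: I_cm = (2/5)MR² = (2/5)(0.32)(0.091)² = 0.00106 kg·m²; centre at d = 0.68 m, so I = I_cm + Md² gives I = 0.00106 + (0.32)(0.68)² = 0.14903 kg·m².
Total I = 1.7062 kg·m²; total mass M = 7.52 kg.
k = √(I/M) = √(1.7062/7.52) = 0.47633 m.

0.476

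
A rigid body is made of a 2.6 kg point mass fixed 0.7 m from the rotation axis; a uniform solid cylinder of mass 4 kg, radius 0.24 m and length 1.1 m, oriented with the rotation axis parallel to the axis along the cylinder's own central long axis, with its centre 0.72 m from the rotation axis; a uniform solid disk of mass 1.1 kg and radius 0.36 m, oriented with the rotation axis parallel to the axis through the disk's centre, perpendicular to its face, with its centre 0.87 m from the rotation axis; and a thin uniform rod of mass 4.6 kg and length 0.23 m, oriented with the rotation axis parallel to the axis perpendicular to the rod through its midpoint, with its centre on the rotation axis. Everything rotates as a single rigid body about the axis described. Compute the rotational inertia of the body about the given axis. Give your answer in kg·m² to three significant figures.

Point mass: I_cm = 0; centre at d = 0.7 m, so the parallel axis theorem gives I = 0 + (2.6)(0.7)² = 1.274 kg·m².
Solid cylinder: I_cm = (1/2)MR² = (1/2)(4)(0.24)² = 0.1152 kg·m²; centre at d = 0.72 m, so the parallel axis theorem gives I = 0.1152 + (4)(0.72)² = 2.1888 kg·m².
Solid disk: I_cm = (1/2)MR² = (1/2)(1.1)(0.36)² = 0.07128 kg·m²; centre at d = 0.87 m, so the parallel axis theorem gives I = 0.07128 + (1.1)(0.87)² = 0.90387 kg·m².
Thin rod: I_cm = (1/12)ML² = (1/12)(4.6)(0.23)² = 0.020278 kg·m²; axis through the centre, so I = 0.020278 kg·m².
Total I = 1.274 + 2.1888 + 0.90387 + 0.020278 = 4.3869 kg·m².

4.39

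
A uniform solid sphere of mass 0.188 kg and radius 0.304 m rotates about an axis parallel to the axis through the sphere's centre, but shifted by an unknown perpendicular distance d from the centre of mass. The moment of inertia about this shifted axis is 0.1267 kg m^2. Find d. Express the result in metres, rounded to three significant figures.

0.798

About the centre-of-mass axis, I_cm = (2/5)MR² = (2/5)(0.188)(0.304)² = 0.0069497 kg m^2.
Parallel axis theorem: I = I_cm + Md², so Md² = 0.1267 − 0.0069497 = 0.11975 kg m^2.
d = √(0.11975 / 0.188) = 0.7981 m.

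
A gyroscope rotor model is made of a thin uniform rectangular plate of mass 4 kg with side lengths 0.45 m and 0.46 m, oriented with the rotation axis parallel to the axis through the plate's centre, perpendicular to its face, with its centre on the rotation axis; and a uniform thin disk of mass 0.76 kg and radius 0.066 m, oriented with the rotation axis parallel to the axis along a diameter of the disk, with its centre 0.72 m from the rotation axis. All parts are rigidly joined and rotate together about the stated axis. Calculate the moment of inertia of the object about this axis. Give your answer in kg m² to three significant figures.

0.533

Rectangular plate: I_cm = (1/12)M(a²+b²) = (1/12)(4)[(0.45)² + (0.46)²] = 0.13803 kg m²; axis through the centre, so I = 0.13803 kg m².
Thin disk: I_cm = (1/4)MR² = (1/4)(0.76)(0.066)² = 0.00082764 kg m²; centre at d = 0.72 m, so the parallel axis theorem gives I = 0.00082764 + (0.76)(0.72)² = 0.39481 kg m².
Total I = 0.13803 + 0.39481 = 0.53284 kg m².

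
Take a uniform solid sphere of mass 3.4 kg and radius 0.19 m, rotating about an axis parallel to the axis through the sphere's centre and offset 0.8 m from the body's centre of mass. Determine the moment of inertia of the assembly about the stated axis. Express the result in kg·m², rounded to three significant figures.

I_cm = (2/5)MR² = (2/5)(3.4)(0.19)² = 0.049096 kg·m²; centre at d = 0.8 m, so the parallel axis theorem gives I = 0.049096 + (3.4)(0.8)² = 2.2251 kg·m².

2.23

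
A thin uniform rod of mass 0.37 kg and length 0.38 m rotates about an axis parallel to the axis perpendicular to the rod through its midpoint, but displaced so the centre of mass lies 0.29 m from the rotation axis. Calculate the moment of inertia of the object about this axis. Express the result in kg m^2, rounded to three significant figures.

0.0356

I_cm = (1/12)ML² = (1/12)(0.37)(0.38)² = 0.0044523 kg m^2; centre at d = 0.29 m, so I = I_cm + Md² gives I = 0.0044523 + (0.37)(0.29)² = 0.035569 kg m^2.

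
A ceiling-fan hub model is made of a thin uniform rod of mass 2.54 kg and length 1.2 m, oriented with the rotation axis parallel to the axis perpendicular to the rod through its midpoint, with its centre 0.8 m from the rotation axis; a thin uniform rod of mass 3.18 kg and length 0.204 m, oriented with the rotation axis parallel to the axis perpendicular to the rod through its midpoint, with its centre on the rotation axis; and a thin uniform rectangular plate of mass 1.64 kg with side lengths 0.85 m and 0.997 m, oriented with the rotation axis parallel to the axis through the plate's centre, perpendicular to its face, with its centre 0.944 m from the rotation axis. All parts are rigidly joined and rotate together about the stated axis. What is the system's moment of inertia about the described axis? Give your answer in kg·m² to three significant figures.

Thin rod: I_cm = (1/12)ML² = (1/12)(2.54)(1.2)² = 0.3048 kg·m²; centre at d = 0.8 m, so I = I_cm + Md² gives I = 0.3048 + (2.54)(0.8)² = 1.9304 kg·m².
Thin rod: I_cm = (1/12)ML² = (1/12)(3.18)(0.204)² = 0.011028 kg·m²; axis through the centre, so I = 0.011028 kg·m².
Rectangular plate: I_cm = (1/12)M(a²+b²) = (1/12)(1.64)[(0.85)² + (0.997)²] = 0.23459 kg·m²; centre at d = 0.944 m, so I = I_cm + Md² gives I = 0.23459 + (1.64)(0.944)² = 1.6961 kg·m².
Total I = 1.9304 + 0.011028 + 1.6961 = 3.6375 kg·m².

3.64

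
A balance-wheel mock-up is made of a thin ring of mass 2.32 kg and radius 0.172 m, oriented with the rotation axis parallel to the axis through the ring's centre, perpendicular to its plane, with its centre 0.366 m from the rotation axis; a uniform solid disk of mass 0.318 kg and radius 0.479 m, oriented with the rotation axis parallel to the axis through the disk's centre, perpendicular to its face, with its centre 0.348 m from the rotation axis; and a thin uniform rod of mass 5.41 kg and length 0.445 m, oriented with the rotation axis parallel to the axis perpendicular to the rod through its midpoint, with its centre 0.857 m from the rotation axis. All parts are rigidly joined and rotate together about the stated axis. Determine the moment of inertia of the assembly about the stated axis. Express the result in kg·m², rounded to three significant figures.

4.52

Thin ring: I_cm = MR² = (2.32)(0.172)² = 0.068635 kg·m²; centre at d = 0.366 m, so I = I_cm + Md² gives I = 0.068635 + (2.32)(0.366)² = 0.37941 kg·m².
Solid disk: I_cm = (1/2)MR² = (1/2)(0.318)(0.479)² = 0.036481 kg·m²; centre at d = 0.348 m, so I = I_cm + Md² gives I = 0.036481 + (0.318)(0.348)² = 0.074992 kg·m².
Thin rod: I_cm = (1/12)ML² = (1/12)(5.41)(0.445)² = 0.089276 kg·m²; centre at d = 0.857 m, so I = I_cm + Md² gives I = 0.089276 + (5.41)(0.857)² = 4.0626 kg·m².
Total I = 0.37941 + 0.074992 + 4.0626 = 4.5171 kg·m².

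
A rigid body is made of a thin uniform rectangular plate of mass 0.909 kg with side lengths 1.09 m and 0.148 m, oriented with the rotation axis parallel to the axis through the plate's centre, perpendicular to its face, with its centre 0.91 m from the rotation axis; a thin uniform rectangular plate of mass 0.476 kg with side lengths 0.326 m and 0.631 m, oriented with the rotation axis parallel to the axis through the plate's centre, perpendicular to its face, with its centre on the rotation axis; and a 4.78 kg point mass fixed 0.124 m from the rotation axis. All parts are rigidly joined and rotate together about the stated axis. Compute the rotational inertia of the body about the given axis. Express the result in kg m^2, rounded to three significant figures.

0.938

Rectangular plate: I_cm = (1/12)M(a²+b²) = (1/12)(0.909)[(1.09)² + (0.148)²] = 0.091658 kg m^2; centre at d = 0.91 m, so the parallel axis theorem gives I = 0.091658 + (0.909)(0.91)² = 0.8444 kg m^2.
Rectangular plate: I_cm = (1/12)M(a²+b²) = (1/12)(0.476)[(0.326)² + (0.631)²] = 0.020009 kg m^2; axis through the centre, so I = 0.020009 kg m^2.
Point mass: I_cm = 0; centre at d = 0.124 m, so the parallel axis theorem gives I = 0 + (4.78)(0.124)² = 0.073497 kg m^2.
Total I = 0.8444 + 0.020009 + 0.073497 = 0.93791 kg m^2.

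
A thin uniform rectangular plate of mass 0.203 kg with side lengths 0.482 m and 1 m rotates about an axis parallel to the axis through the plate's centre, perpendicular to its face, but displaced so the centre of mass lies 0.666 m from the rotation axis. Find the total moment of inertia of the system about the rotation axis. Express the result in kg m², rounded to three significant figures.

0.111

I_cm = (1/12)M(a²+b²) = (1/12)(0.203)[(0.482)² + (1)²] = 0.020847 kg m²; centre at d = 0.666 m, so the parallel axis theorem gives I = 0.020847 + (0.203)(0.666)² = 0.11089 kg m².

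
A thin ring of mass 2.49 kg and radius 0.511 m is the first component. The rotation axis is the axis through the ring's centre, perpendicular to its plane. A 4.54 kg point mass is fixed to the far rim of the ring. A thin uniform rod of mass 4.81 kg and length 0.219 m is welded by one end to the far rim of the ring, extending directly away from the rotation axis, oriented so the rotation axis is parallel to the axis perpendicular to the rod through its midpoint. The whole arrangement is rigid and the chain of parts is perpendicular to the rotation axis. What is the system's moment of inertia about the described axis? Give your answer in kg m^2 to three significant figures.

3.71

Thin ring: I_cm = MR² = (2.49)(0.511)² = 0.65019 kg m^2; axis through the centre, so I = 0.65019 kg m^2.
Point mass: I_cm = 0; centre at d = 0.511 m, so I = I_cm + Md² gives I = 0 + (4.54)(0.511)² = 1.1855 kg m^2.
Thin rod: I_cm = (1/12)ML² = (1/12)(4.81)(0.219)² = 0.019224 kg m^2; centre at d = 0.511 + 0.1095 = 0.6205 m, so I = I_cm + Md² gives I = 0.019224 + (4.81)(0.6205)² = 1.8712 kg m^2.
Total I = 0.65019 + 1.1855 + 1.8712 = 3.7069 kg m^2.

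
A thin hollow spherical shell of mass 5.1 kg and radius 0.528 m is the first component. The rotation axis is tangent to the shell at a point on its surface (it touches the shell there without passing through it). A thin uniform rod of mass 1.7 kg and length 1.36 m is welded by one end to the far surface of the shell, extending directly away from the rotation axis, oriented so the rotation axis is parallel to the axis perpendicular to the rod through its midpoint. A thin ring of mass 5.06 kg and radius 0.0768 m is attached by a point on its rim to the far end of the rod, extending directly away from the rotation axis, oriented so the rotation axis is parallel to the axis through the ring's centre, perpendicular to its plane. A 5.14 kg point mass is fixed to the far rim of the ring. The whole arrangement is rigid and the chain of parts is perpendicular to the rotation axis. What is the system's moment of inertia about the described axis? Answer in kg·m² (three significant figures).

Spherical shell: I_cm = (2/3)MR² = (2/3)(5.1)(0.528)² = 0.94787 kg·m²; centre at d = 0.528 m, so I = I_cm + Md² gives I = 0.94787 + (5.1)(0.528)² = 2.3697 kg·m².
Thin rod: I_cm = (1/12)ML² = (1/12)(1.7)(1.36)² = 0.26203 kg·m²; centre at d = 0.528 + 0.528 + 0.68 = 1.736 m, so I = I_cm + Md² gives I = 0.26203 + (1.7)(1.736)² = 5.3853 kg·m².
Thin ring: I_cm = MR² = (5.06)(0.0768)² = 0.029845 kg·m²; centre at d = 0.528 + 0.528 + 0.68 + 0.68 + 0.0768 = 2.4928 m, so I = I_cm + Md² gives I = 0.029845 + (5.06)(2.4928)² = 31.473 kg·m².
Point mass: I_cm = 0; centre at d = 0.528 + 0.528 + 0.68 + 0.68 + 0.0768 + 0.0768 = 2.5696 m, so I = I_cm + Md² gives I = 0 + (5.14)(2.5696)² = 33.939 kg·m².
Total I = 2.3697 + 5.3853 + 31.473 + 33.939 = 73.167 kg·m².

73.2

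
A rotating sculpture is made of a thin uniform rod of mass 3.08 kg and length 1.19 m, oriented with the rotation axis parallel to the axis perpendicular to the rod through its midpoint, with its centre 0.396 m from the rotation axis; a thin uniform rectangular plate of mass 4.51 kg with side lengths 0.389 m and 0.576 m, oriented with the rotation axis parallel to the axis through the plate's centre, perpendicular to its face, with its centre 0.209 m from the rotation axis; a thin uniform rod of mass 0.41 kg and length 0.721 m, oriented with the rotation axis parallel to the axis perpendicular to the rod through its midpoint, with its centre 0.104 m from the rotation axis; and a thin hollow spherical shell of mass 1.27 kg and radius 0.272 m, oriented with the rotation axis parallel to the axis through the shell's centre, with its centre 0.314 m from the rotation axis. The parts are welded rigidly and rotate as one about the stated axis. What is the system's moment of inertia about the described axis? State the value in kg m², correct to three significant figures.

1.44

Thin rod: I_cm = (1/12)ML² = (1/12)(3.08)(1.19)² = 0.36347 kg m²; centre at d = 0.396 m, so the parallel axis theorem gives I = 0.36347 + (3.08)(0.396)² = 0.84646 kg m².
Rectangular plate: I_cm = (1/12)M(a²+b²) = (1/12)(4.51)[(0.389)² + (0.576)²] = 0.18156 kg m²; centre at d = 0.209 m, so the parallel axis theorem gives I = 0.18156 + (4.51)(0.209)² = 0.37857 kg m².
Thin rod: I_cm = (1/12)ML² = (1/12)(0.41)(0.721)² = 0.017761 kg m²; centre at d = 0.104 m, so the parallel axis theorem gives I = 0.017761 + (0.41)(0.104)² = 0.022196 kg m².
Spherical shell: I_cm = (2/3)MR² = (2/3)(1.27)(0.272)² = 0.06264 kg m²; centre at d = 0.314 m, so the parallel axis theorem gives I = 0.06264 + (1.27)(0.314)² = 0.18786 kg m².
Total I = 0.84646 + 0.37857 + 0.022196 + 0.18786 = 1.4351 kg m².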